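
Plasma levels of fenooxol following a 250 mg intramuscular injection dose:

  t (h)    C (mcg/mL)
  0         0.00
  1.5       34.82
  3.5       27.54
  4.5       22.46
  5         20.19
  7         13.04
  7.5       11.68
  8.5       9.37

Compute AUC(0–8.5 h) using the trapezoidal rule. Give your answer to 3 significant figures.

AUC = 174 mcg/mL·h

Trapezoidal AUC_0→8.5:
  [0→1.5]: (0.00+34.82)/2 × 1.5 = 26.115
  [1.5→3.5]: (34.82+27.54)/2 × 2 = 62.36
  [3.5→4.5]: (27.54+22.46)/2 × 1 = 25.0
  [4.5→5]: (22.46+20.19)/2 × 0.5 = 10.6625
  [5→7]: (20.19+13.04)/2 × 2 = 33.23
  [7→7.5]: (13.04+11.68)/2 × 0.5 = 6.18
  [7.5→8.5]: (11.68+9.37)/2 × 1 = 10.525
  Sum = 174.0725 mcg/mL·h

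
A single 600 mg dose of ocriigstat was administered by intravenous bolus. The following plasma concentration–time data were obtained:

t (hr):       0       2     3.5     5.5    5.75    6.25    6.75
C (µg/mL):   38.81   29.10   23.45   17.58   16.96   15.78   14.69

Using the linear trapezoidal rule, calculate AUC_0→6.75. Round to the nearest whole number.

AUC = 168 µg/mL·hr

Trapezoidal AUC_0→6.75:
  [0→2]: (38.81+29.10)/2 × 2 = 67.91
  [2→3.5]: (29.10+23.45)/2 × 1.5 = 39.4125
  [3.5→5.5]: (23.45+17.58)/2 × 2 = 41.03
  [5.5→5.75]: (17.58+16.96)/2 × 0.25 = 4.3175
  [5.75→6.25]: (16.96+15.78)/2 × 0.5 = 8.185
  [6.25→6.75]: (15.78+14.69)/2 × 0.5 = 7.6175
  Sum = 168.4725 µg/mL·hr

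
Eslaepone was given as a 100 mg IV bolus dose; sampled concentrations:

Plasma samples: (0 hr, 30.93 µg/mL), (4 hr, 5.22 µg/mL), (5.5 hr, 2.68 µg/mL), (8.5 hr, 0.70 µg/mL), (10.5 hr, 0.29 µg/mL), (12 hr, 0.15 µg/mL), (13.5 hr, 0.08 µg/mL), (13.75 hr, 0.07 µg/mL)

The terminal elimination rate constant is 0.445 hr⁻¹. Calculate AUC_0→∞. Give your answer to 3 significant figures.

AUC = 85.0 µg/mL·hr

Trapezoidal AUC_0→13.75:
  [0→4]: (30.93+5.22)/2 × 4 = 72.3
  [4→5.5]: (5.22+2.68)/2 × 1.5 = 5.925
  [5.5→8.5]: (2.68+0.70)/2 × 3 = 5.07
  [8.5→10.5]: (0.70+0.29)/2 × 2 = 0.99
  [10.5→12]: (0.29+0.15)/2 × 1.5 = 0.33
  [12→13.5]: (0.15+0.08)/2 × 1.5 = 0.1725
  [13.5→13.75]: (0.08+0.07)/2 × 0.25 = 0.01875
  Sum = 84.80625 µg/mL·hr
Extrapolated tail: C_last / k_e = 0.07 / 0.445 = 0.157
AUC_0→∞ = 84.80625 + 0.157 = 84.96325 µg/mL·hr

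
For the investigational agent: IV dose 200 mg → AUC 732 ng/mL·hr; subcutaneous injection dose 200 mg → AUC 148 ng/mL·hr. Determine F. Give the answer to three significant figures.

F = 0.202

F = (AUC_ev / D_ev) / (AUC_iv / D_iv)
  = (148/200) / (732/200)
  = 0.74 / 3.66 = 0.2022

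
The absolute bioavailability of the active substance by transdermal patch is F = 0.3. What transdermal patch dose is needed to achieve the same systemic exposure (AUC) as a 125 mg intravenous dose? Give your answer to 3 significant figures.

D_transdermal = 417 mg

For equal systemic exposure: F × D_ev = D_iv
D_ev = D_iv / F = 125 / 0.3 = 416.667 mg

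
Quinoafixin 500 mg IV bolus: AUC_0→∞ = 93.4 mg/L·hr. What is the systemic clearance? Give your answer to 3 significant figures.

CL = 5.35 L/hr

CL = Dose_iv / AUC_0→∞
   = 500 / 93.4 = 5.35332 L/hr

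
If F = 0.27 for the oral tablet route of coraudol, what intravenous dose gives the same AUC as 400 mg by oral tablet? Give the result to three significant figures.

D_iv = 108 mg

Systemic exposure from an extravascular dose = F × D_ev, so the equivalent IV dose is F × D_ev.
D_iv = F × D_ev = 0.27 × 400 = 108 mg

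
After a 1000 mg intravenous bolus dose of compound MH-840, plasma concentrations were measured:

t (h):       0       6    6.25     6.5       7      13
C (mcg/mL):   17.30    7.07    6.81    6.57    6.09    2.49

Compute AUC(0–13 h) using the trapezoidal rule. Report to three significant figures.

Trapezoidal AUC_0→13:
  [0→6]: (17.30+7.07)/2 × 6 = 73.11
  [6→6.25]: (7.07+6.81)/2 × 0.25 = 1.735
  [6.25→6.5]: (6.81+6.57)/2 × 0.25 = 1.6725
  [6.5→7]: (6.57+6.09)/2 × 0.5 = 3.165
  [7→13]: (6.09+2.49)/2 × 6 = 25.74
  Sum = 105.4225 mcg/mL·h

AUC = 105 mcg/mL·h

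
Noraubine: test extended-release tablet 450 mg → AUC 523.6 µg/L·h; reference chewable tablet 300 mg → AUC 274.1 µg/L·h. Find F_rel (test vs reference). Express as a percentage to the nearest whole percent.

F_rel = 127%

F_rel = (AUC_test/D_test) / (AUC_ref/D_ref)
      = (523.6/450) / (274.1/300)
      = 1.16356 / 0.913667 = 1.2735 = 127.35%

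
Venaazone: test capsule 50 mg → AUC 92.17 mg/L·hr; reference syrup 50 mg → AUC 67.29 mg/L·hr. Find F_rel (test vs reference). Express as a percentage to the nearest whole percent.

F_rel = 137%

F_rel = (AUC_test/D_test) / (AUC_ref/D_ref)
      = (92.17/50) / (67.29/50)
      = 1.8434 / 1.3458 = 1.3697 = 136.97%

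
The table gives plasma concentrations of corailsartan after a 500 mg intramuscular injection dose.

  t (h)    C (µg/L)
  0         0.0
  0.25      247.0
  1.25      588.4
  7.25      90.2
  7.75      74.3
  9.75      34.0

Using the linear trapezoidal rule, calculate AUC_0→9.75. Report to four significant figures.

AUC = 2634 µg/L·h

Trapezoidal AUC_0→9.75:
  [0→0.25]: (0.0+247.0)/2 × 0.25 = 30.875
  [0.25→1.25]: (247.0+588.4)/2 × 1 = 417.7
  [1.25→7.25]: (588.4+90.2)/2 × 6 = 2035.8
  [7.25→7.75]: (90.2+74.3)/2 × 0.5 = 41.125
  [7.75→9.75]: (74.3+34.0)/2 × 2 = 108.3
  Sum = 2633.8 µg/L·h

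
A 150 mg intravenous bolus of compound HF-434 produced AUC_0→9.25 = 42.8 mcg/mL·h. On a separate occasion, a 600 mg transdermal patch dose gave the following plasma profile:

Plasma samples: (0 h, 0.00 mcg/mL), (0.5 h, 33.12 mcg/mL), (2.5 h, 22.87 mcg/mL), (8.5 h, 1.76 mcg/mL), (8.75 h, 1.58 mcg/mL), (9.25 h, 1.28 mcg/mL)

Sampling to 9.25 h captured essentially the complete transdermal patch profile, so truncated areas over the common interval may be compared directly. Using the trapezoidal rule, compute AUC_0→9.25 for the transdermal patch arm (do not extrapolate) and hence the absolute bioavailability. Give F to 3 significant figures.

F = 0.814

Trapezoidal AUC_0→9.25 (transdermal patch):
  [0→0.5]: (0.00+33.12)/2 × 0.5 = 8.28
  [0.5→2.5]: (33.12+22.87)/2 × 2 = 55.99
  [2.5→8.5]: (22.87+1.76)/2 × 6 = 73.89
  [8.5→8.75]: (1.76+1.58)/2 × 0.25 = 0.4175
  [8.75→9.25]: (1.58+1.28)/2 × 0.5 = 0.715
  Sum = 139.2925 mcg/mL·h
F = (AUC_ev/D_ev)/(AUC_iv/D_iv) = (139.2925/600)/(42.8/150) = 0.232154/0.285333 = 0.8136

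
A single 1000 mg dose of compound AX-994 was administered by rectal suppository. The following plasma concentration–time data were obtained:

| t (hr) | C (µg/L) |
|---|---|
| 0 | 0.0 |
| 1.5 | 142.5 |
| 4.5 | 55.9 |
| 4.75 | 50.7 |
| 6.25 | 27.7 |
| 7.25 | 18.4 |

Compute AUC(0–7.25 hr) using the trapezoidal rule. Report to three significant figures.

AUC = 500 µg/L·hr

Trapezoidal AUC_0→7.25:
  [0→1.5]: (0.0+142.5)/2 × 1.5 = 106.875
  [1.5→4.5]: (142.5+55.9)/2 × 3 = 297.6
  [4.5→4.75]: (55.9+50.7)/2 × 0.25 = 13.325
  [4.75→6.25]: (50.7+27.7)/2 × 1.5 = 58.8
  [6.25→7.25]: (27.7+18.4)/2 × 1 = 23.05
  Sum = 499.65 µg/L·hr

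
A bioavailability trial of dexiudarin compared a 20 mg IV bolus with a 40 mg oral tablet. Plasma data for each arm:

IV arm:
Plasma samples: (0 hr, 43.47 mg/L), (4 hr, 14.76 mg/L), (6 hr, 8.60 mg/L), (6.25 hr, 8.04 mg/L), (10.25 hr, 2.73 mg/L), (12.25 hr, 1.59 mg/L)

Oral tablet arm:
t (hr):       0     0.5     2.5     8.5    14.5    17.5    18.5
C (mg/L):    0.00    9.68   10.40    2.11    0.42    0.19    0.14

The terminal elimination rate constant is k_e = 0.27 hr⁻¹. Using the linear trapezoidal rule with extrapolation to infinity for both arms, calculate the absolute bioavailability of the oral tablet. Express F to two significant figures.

Trapezoidal AUC_0→12.25 (IV):
  [0→4]: (43.47+14.76)/2 × 4 = 116.46
  [4→6]: (14.76+8.60)/2 × 2 = 23.36
  [6→6.25]: (8.60+8.04)/2 × 0.25 = 2.08
  [6.25→10.25]: (8.04+2.73)/2 × 4 = 21.54
  [10.25→12.25]: (2.73+1.59)/2 × 2 = 4.32
  Sum = 167.76 mg/L·hr
IV tail: 1.59/0.27 = 5.889; AUC_iv,0→∞ = 167.76 + 5.889 = 173.649 mg/L·hr
Trapezoidal AUC_0→18.5 (oral tablet):
  [0→0.5]: (0.00+9.68)/2 × 0.5 = 2.42
  [0.5→2.5]: (9.68+10.40)/2 × 2 = 20.08
  [2.5→8.5]: (10.40+2.11)/2 × 6 = 37.53
  [8.5→14.5]: (2.11+0.42)/2 × 6 = 7.59
  [14.5→17.5]: (0.42+0.19)/2 × 3 = 0.915
  [17.5→18.5]: (0.19+0.14)/2 × 1 = 0.165
  Sum = 68.7 mg/L·hr
oral tablet tail: 0.14/0.27 = 0.519; AUC_ev,0→∞ = 68.7 + 0.519 = 69.219 mg/L·hr
F = (AUC_ev/D_ev)/(AUC_iv/D_iv) = (69.219/40)/(173.649/20) = 1.730475/8.68245 = 0.1993

F = 0.20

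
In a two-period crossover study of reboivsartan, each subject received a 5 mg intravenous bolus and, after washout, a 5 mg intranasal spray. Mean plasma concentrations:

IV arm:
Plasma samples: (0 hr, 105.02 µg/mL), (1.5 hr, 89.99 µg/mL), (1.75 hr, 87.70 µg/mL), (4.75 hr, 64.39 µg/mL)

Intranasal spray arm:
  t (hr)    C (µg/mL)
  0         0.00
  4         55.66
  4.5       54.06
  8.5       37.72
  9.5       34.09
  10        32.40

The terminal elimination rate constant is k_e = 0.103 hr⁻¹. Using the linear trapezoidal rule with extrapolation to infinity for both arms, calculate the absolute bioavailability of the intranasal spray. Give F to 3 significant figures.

F = 0.675

Trapezoidal AUC_0→4.75 (IV):
  [0→1.5]: (105.02+89.99)/2 × 1.5 = 146.2575
  [1.5→1.75]: (89.99+87.70)/2 × 0.25 = 22.21125
  [1.75→4.75]: (87.70+64.39)/2 × 3 = 228.135
  Sum = 396.60375 µg/mL·hr
IV tail: 64.39/0.103 = 625.146; AUC_iv,0→∞ = 396.60375 + 625.146 = 1021.74975 µg/mL·hr
Trapezoidal AUC_0→10 (intranasal spray):
  [0→4]: (0.00+55.66)/2 × 4 = 111.32
  [4→4.5]: (55.66+54.06)/2 × 0.5 = 27.43
  [4.5→8.5]: (54.06+37.72)/2 × 4 = 183.56
  [8.5→9.5]: (37.72+34.09)/2 × 1 = 35.905
  [9.5→10]: (34.09+32.40)/2 × 0.5 = 16.6225
  Sum = 374.8375 µg/mL·hr
intranasal spray tail: 32.40/0.103 = 314.563; AUC_ev,0→∞ = 374.8375 + 314.563 = 689.4005 µg/mL·hr
F = (AUC_ev/D_ev)/(AUC_iv/D_iv) = (689.4005/5)/(1021.74975/5) = 137.8801/204.34995 = 0.6747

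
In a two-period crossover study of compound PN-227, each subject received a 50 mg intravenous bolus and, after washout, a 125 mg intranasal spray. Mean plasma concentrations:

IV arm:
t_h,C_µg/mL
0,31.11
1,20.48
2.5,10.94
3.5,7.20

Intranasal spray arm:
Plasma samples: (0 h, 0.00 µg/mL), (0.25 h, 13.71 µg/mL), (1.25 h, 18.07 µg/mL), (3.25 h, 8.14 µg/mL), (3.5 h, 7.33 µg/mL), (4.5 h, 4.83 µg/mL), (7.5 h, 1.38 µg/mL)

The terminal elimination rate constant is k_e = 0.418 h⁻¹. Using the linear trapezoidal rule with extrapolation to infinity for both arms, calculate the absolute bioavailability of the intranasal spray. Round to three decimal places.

Trapezoidal AUC_0→3.5 (IV):
  [0→1]: (31.11+20.48)/2 × 1 = 25.795
  [1→2.5]: (20.48+10.94)/2 × 1.5 = 23.565
  [2.5→3.5]: (10.94+7.20)/2 × 1 = 9.07
  Sum = 58.43 µg/mL·h
IV tail: 7.20/0.418 = 17.225; AUC_iv,0→∞ = 58.43 + 17.225 = 75.655 µg/mL·h
Trapezoidal AUC_0→7.5 (intranasal spray):
  [0→0.25]: (0.00+13.71)/2 × 0.25 = 1.71375
  [0.25→1.25]: (13.71+18.07)/2 × 1 = 15.89
  [1.25→3.25]: (18.07+8.14)/2 × 2 = 26.21
  [3.25→3.5]: (8.14+7.33)/2 × 0.25 = 1.93375
  [3.5→4.5]: (7.33+4.83)/2 × 1 = 6.08
  [4.5→7.5]: (4.83+1.38)/2 × 3 = 9.315
  Sum = 61.1425 µg/mL·h
intranasal spray tail: 1.38/0.418 = 3.301; AUC_ev,0→∞ = 61.1425 + 3.301 = 64.4435 µg/mL·h
F = (AUC_ev/D_ev)/(AUC_iv/D_iv) = (64.4435/125)/(75.655/50) = 0.515548/1.5131 = 0.3407

F = 0.341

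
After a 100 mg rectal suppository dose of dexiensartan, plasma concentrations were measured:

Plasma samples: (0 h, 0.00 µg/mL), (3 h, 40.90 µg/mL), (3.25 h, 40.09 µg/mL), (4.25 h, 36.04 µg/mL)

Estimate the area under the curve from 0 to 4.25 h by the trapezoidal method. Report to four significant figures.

Trapezoidal AUC_0→4.25:
  [0→3]: (0.00+40.90)/2 × 3 = 61.35
  [3→3.25]: (40.90+40.09)/2 × 0.25 = 10.12375
  [3.25→4.25]: (40.09+36.04)/2 × 1 = 38.065
  Sum = 109.53875 µg/mL·h

AUC = 109.5 µg/mL·h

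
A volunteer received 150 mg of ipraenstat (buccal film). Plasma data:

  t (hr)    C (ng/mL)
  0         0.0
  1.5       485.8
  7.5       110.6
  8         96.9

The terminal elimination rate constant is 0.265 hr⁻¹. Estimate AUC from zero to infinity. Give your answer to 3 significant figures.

AUC = 2570 ng/mL·hr

Trapezoidal AUC_0→8:
  [0→1.5]: (0.0+485.8)/2 × 1.5 = 364.35
  [1.5→7.5]: (485.8+110.6)/2 × 6 = 1789.2
  [7.5→8]: (110.6+96.9)/2 × 0.5 = 51.875
  Sum = 2205.425 ng/mL·hr
Extrapolated tail: C_last / k_e = 96.9 / 0.265 = 365.660
AUC_0→∞ = 2205.425 + 365.660 = 2571.085 ng/mL·hr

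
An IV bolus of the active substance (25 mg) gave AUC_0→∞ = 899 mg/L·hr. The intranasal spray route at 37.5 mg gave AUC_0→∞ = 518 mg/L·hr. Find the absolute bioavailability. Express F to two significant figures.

F = 0.38

F = (AUC_ev / D_ev) / (AUC_iv / D_iv)
  = (518/37.5) / (899/25)
  = 13.8133 / 35.96 = 0.3841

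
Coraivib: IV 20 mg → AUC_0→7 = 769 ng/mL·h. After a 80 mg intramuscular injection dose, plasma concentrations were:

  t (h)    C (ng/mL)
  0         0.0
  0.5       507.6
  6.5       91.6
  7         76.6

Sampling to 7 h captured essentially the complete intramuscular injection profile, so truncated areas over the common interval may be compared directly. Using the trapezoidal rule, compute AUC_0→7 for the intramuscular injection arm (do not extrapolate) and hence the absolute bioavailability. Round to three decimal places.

F = 0.639

Trapezoidal AUC_0→7 (intramuscular injection):
  [0→0.5]: (0.0+507.6)/2 × 0.5 = 126.9
  [0.5→6.5]: (507.6+91.6)/2 × 6 = 1797.6
  [6.5→7]: (91.6+76.6)/2 × 0.5 = 42.05
  Sum = 1966.55 ng/mL·h
F = (AUC_ev/D_ev)/(AUC_iv/D_iv) = (1966.55/80)/(769/20) = 24.581875/38.45 = 0.6393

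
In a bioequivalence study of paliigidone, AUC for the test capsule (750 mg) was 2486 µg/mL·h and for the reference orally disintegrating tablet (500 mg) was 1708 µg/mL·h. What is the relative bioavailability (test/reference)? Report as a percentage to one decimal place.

F_rel = 97.0%

F_rel = (AUC_test/D_test) / (AUC_ref/D_ref)
      = (2486/750) / (1708/500)
      = 3.31467 / 3.416 = 0.9703 = 97.03%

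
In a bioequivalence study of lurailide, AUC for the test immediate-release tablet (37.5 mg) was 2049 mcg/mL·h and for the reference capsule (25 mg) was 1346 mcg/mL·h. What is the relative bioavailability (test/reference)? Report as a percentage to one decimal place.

F_rel = 101.5%

F_rel = (AUC_test/D_test) / (AUC_ref/D_ref)
      = (2049/37.5) / (1346/25)
      = 54.64 / 53.84 = 1.0149 = 101.49%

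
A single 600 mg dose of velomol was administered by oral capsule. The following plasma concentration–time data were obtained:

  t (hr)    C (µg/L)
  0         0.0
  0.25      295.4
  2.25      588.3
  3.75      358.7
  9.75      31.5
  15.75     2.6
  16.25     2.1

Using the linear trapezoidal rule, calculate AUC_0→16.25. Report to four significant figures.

AUC = 2905 µg/L·hr

Trapezoidal AUC_0→16.25:
  [0→0.25]: (0.0+295.4)/2 × 0.25 = 36.925
  [0.25→2.25]: (295.4+588.3)/2 × 2 = 883.7
  [2.25→3.75]: (588.3+358.7)/2 × 1.5 = 710.25
  [3.75→9.75]: (358.7+31.5)/2 × 6 = 1170.6
  [9.75→15.75]: (31.5+2.6)/2 × 6 = 102.3
  [15.75→16.25]: (2.6+2.1)/2 × 0.5 = 1.175
  Sum = 2904.95 µg/L·hr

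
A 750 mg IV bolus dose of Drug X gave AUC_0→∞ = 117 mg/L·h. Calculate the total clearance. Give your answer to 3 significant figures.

CL = 6.41 L/h

CL = Dose_iv / AUC_0→∞
   = 750 / 117 = 6.41026 L/h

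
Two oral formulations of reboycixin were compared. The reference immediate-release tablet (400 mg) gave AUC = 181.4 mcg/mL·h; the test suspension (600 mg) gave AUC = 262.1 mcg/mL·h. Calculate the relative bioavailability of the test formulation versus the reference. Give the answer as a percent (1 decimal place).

F_rel = (AUC_test/D_test) / (AUC_ref/D_ref)
      = (262.1/600) / (181.4/400)
      = 0.436833 / 0.4535 = 0.9632 = 96.32%

F_rel = 96.3%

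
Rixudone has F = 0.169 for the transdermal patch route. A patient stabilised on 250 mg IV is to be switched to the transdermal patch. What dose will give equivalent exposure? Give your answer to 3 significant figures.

For equal systemic exposure: F × D_ev = D_iv
D_ev = D_iv / F = 250 / 0.169 = 1479.29 mg

D_transdermal = 1480 mg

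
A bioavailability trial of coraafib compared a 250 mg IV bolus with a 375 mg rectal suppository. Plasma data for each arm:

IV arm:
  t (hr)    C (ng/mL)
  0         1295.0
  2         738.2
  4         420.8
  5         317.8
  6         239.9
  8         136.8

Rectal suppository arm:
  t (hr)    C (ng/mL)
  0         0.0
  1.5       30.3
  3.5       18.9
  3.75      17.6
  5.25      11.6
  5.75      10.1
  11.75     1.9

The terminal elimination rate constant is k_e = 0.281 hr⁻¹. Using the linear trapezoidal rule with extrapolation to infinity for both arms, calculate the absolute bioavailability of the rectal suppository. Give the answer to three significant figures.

F = 0.0208

Trapezoidal AUC_0→8 (IV):
  [0→2]: (1295.0+738.2)/2 × 2 = 2033.2
  [2→4]: (738.2+420.8)/2 × 2 = 1159.0
  [4→5]: (420.8+317.8)/2 × 1 = 369.3
  [5→6]: (317.8+239.9)/2 × 1 = 278.85
  [6→8]: (239.9+136.8)/2 × 2 = 376.7
  Sum = 4217.05 ng/mL·hr
IV tail: 136.8/0.281 = 486.833; AUC_iv,0→∞ = 4217.05 + 486.833 = 4703.883 ng/mL·hr
Trapezoidal AUC_0→11.75 (rectal suppository):
  [0→1.5]: (0.0+30.3)/2 × 1.5 = 22.725
  [1.5→3.5]: (30.3+18.9)/2 × 2 = 49.2
  [3.5→3.75]: (18.9+17.6)/2 × 0.25 = 4.5625
  [3.75→5.25]: (17.6+11.6)/2 × 1.5 = 21.9
  [5.25→5.75]: (11.6+10.1)/2 × 0.5 = 5.425
  [5.75→11.75]: (10.1+1.9)/2 × 6 = 36.0
  Sum = 139.8125 ng/mL·hr
rectal suppository tail: 1.9/0.281 = 6.762; AUC_ev,0→∞ = 139.8125 + 6.762 = 146.5745 ng/mL·hr
F = (AUC_ev/D_ev)/(AUC_iv/D_iv) = (146.5745/375)/(4703.883/250) = 0.390865/18.815532 = 0.0208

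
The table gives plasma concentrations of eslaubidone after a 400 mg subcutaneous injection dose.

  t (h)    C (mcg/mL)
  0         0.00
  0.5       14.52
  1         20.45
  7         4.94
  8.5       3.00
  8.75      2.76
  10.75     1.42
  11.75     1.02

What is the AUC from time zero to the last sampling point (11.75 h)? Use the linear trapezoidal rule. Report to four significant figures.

AUC = 100.6 mcg/mL·h

Trapezoidal AUC_0→11.75:
  [0→0.5]: (0.00+14.52)/2 × 0.5 = 3.63
  [0.5→1]: (14.52+20.45)/2 × 0.5 = 8.7425
  [1→7]: (20.45+4.94)/2 × 6 = 76.17
  [7→8.5]: (4.94+3.00)/2 × 1.5 = 5.955
  [8.5→8.75]: (3.00+2.76)/2 × 0.25 = 0.72
  [8.75→10.75]: (2.76+1.42)/2 × 2 = 4.18
  [10.75→11.75]: (1.42+1.02)/2 × 1 = 1.22
  Sum = 100.6175 mcg/mL·h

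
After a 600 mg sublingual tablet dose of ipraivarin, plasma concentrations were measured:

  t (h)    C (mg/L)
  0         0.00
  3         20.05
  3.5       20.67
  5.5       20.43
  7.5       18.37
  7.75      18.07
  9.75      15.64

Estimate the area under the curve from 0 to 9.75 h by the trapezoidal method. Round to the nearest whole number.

Trapezoidal AUC_0→9.75:
  [0→3]: (0.00+20.05)/2 × 3 = 30.075
  [3→3.5]: (20.05+20.67)/2 × 0.5 = 10.18
  [3.5→5.5]: (20.67+20.43)/2 × 2 = 41.1
  [5.5→7.5]: (20.43+18.37)/2 × 2 = 38.8
  [7.5→7.75]: (18.37+18.07)/2 × 0.25 = 4.555
  [7.75→9.75]: (18.07+15.64)/2 × 2 = 33.71
  Sum = 158.42 mg/L·h

AUC = 158 mg/L·h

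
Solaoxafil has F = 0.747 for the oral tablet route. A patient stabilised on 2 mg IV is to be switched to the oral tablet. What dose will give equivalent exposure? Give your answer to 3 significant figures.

For equal systemic exposure: F × D_ev = D_iv
D_ev = D_iv / F = 2 / 0.747 = 2.67738 mg

D_oral = 2.68 mg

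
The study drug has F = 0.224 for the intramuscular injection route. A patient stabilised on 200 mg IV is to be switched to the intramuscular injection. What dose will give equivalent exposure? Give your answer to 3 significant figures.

For equal systemic exposure: F × D_ev = D_iv
D_ev = D_iv / F = 200 / 0.224 = 892.857 mg

D_intramuscular = 893 mg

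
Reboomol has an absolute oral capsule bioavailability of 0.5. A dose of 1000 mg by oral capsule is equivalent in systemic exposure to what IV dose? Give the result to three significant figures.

Systemic exposure from an extravascular dose = F × D_ev, so the equivalent IV dose is F × D_ev.
D_iv = F × D_ev = 0.5 × 1000 = 500 mg

D_iv = 500 mg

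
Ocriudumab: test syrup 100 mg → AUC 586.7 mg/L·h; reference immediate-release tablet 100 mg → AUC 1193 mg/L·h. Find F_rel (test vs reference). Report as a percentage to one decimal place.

F_rel = (AUC_test/D_test) / (AUC_ref/D_ref)
      = (586.7/100) / (1193/100)
      = 5.867 / 11.93 = 0.4918 = 49.18%

F_rel = 49.2%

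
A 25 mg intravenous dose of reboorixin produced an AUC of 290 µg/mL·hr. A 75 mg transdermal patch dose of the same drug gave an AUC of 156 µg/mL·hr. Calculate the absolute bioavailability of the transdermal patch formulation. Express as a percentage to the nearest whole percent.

F = (AUC_ev / D_ev) / (AUC_iv / D_iv)
  = (156/75) / (290/25)
  = 2.08 / 11.6 = 0.1793
  = 17.93%

F = 18%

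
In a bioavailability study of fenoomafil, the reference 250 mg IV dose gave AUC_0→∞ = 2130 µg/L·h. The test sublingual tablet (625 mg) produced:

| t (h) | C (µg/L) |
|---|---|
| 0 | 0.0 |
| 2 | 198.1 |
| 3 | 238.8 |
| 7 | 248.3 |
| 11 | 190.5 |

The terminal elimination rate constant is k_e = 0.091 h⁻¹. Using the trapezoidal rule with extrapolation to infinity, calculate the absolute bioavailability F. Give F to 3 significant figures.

Trapezoidal AUC_0→11 (sublingual tablet):
  [0→2]: (0.0+198.1)/2 × 2 = 198.1
  [2→3]: (198.1+238.8)/2 × 1 = 218.45
  [3→7]: (238.8+248.3)/2 × 4 = 974.2
  [7→11]: (248.3+190.5)/2 × 4 = 877.6
  Sum = 2268.35 µg/L·h
Tail: C_last/k_e = 190.5/0.091 = 2093.407
AUC_0→∞ (sublingual tablet) = 2268.35 + 2093.407 = 4361.757 µg/L·h
F = (AUC_ev/D_ev)/(AUC_iv/D_iv) = (4361.757/625)/(2130/250) = 6.9788112/8.52 = 0.8191

F = 0.819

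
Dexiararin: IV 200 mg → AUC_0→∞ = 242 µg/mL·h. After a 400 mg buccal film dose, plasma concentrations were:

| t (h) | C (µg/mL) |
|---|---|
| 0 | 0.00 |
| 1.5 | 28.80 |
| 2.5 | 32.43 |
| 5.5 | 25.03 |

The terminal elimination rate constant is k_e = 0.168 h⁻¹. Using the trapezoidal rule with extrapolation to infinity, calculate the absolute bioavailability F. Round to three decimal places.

F = 0.594

Trapezoidal AUC_0→5.5 (buccal film):
  [0→1.5]: (0.00+28.80)/2 × 1.5 = 21.6
  [1.5→2.5]: (28.80+32.43)/2 × 1 = 30.615
  [2.5→5.5]: (32.43+25.03)/2 × 3 = 86.19
  Sum = 138.405 µg/mL·h
Tail: C_last/k_e = 25.03/0.168 = 148.988
AUC_0→∞ (buccal film) = 138.405 + 148.988 = 287.393 µg/mL·h
F = (AUC_ev/D_ev)/(AUC_iv/D_iv) = (287.393/400)/(242/200) = 0.7184825/1.21 = 0.5938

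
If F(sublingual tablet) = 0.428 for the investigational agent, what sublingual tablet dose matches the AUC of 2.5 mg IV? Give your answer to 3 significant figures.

For equal systemic exposure: F × D_ev = D_iv
D_ev = D_iv / F = 2.5 / 0.428 = 5.84112 mg

D_sublingual = 5.84 mg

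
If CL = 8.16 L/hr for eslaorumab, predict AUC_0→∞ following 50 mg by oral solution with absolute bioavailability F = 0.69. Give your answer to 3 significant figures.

AUC_0→∞ = F × Dose / CL
        = 0.69 × 50 / 8.16 = 4.22794 mg/L·hr

AUC = 4.23 mg/L·hr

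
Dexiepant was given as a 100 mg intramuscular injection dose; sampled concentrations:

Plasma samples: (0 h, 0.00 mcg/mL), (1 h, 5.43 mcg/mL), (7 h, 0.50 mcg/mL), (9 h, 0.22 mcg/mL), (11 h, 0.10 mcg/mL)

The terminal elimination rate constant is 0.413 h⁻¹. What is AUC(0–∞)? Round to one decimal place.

AUC = 21.8 mcg/mL·h

Trapezoidal AUC_0→11:
  [0→1]: (0.00+5.43)/2 × 1 = 2.715
  [1→7]: (5.43+0.50)/2 × 6 = 17.79
  [7→9]: (0.50+0.22)/2 × 2 = 0.72
  [9→11]: (0.22+0.10)/2 × 2 = 0.32
  Sum = 21.545 mcg/mL·h
Extrapolated tail: C_last / k_e = 0.10 / 0.413 = 0.242
AUC_0→∞ = 21.545 + 0.242 = 21.787 mcg/mL·h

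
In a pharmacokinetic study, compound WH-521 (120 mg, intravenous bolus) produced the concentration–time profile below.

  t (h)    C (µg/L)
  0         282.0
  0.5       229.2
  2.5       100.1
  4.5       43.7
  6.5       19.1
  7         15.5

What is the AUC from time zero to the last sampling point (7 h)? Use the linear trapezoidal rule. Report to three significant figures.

Trapezoidal AUC_0→7:
  [0→0.5]: (282.0+229.2)/2 × 0.5 = 127.8
  [0.5→2.5]: (229.2+100.1)/2 × 2 = 329.3
  [2.5→4.5]: (100.1+43.7)/2 × 2 = 143.8
  [4.5→6.5]: (43.7+19.1)/2 × 2 = 62.8
  [6.5→7]: (19.1+15.5)/2 × 0.5 = 8.65
  Sum = 672.35 µg/L·h

AUC = 672 µg/L·h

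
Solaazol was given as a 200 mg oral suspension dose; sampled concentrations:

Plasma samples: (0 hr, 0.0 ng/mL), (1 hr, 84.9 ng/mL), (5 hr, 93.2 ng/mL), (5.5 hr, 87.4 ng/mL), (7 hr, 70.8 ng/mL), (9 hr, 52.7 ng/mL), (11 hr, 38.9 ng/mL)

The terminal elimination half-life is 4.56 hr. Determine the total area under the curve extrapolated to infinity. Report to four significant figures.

Trapezoidal AUC_0→11:
  [0→1]: (0.0+84.9)/2 × 1 = 42.45
  [1→5]: (84.9+93.2)/2 × 4 = 356.2
  [5→5.5]: (93.2+87.4)/2 × 0.5 = 45.15
  [5.5→7]: (87.4+70.8)/2 × 1.5 = 118.65
  [7→9]: (70.8+52.7)/2 × 2 = 123.5
  [9→11]: (52.7+38.9)/2 × 2 = 91.6
  Sum = 777.55 ng/mL·hr
k_e = ln2 / t½ = 0.693147 / 4.56 = 0.1520 hr^-1
Extrapolated tail: C_last / k_e = 38.9 / 0.152 = 255.921
AUC_0→∞ = 777.55 + 255.921 = 1033.471 ng/mL·hr

AUC = 1033 ng/mL·hr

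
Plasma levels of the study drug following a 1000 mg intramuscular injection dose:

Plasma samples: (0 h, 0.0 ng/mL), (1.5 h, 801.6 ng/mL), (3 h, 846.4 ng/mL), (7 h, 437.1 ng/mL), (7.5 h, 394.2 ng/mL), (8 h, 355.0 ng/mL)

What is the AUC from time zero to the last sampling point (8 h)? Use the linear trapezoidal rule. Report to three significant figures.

AUC = 4800 ng/mL·h

Trapezoidal AUC_0→8:
  [0→1.5]: (0.0+801.6)/2 × 1.5 = 601.2
  [1.5→3]: (801.6+846.4)/2 × 1.5 = 1236.0
  [3→7]: (846.4+437.1)/2 × 4 = 2567.0
  [7→7.5]: (437.1+394.2)/2 × 0.5 = 207.825
  [7.5→8]: (394.2+355.0)/2 × 0.5 = 187.3
  Sum = 4799.325 ng/mL·h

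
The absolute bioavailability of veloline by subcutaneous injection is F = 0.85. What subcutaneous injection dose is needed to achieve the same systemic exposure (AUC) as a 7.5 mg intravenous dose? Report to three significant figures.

D_subcutaneous = 8.82 mg

For equal systemic exposure: F × D_ev = D_iv
D_ev = D_iv / F = 7.5 / 0.85 = 8.82353 mg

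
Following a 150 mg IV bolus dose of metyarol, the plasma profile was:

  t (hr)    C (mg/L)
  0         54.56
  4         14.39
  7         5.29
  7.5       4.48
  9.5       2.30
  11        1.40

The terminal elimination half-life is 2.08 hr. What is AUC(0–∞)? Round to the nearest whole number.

Trapezoidal AUC_0→11:
  [0→4]: (54.56+14.39)/2 × 4 = 137.9
  [4→7]: (14.39+5.29)/2 × 3 = 29.52
  [7→7.5]: (5.29+4.48)/2 × 0.5 = 2.4425
  [7.5→9.5]: (4.48+2.30)/2 × 2 = 6.78
  [9.5→11]: (2.30+1.40)/2 × 1.5 = 2.775
  Sum = 179.4175 mg/L·hr
k_e = ln2 / t½ = 0.693147 / 2.08 = 0.3332 hr^-1
Extrapolated tail: C_last / k_e = 1.40 / 0.3332 = 4.202
AUC_0→∞ = 179.4175 + 4.202 = 183.6195 mg/L·hr

AUC = 184 mg/L·hr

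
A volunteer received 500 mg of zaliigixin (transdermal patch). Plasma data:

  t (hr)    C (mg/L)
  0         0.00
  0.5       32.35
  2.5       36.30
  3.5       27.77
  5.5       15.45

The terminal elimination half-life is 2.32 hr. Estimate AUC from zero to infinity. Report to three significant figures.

AUC = 204 mg/L·hr

Trapezoidal AUC_0→5.5:
  [0→0.5]: (0.00+32.35)/2 × 0.5 = 8.0875
  [0.5→2.5]: (32.35+36.30)/2 × 2 = 68.65
  [2.5→3.5]: (36.30+27.77)/2 × 1 = 32.035
  [3.5→5.5]: (27.77+15.45)/2 × 2 = 43.22
  Sum = 151.9925 mg/L·hr
k_e = ln2 / t½ = 0.693147 / 2.32 = 0.2988 hr^-1
Extrapolated tail: C_last / k_e = 15.45 / 0.2988 = 51.707
AUC_0→∞ = 151.9925 + 51.707 = 203.6995 mg/L·hr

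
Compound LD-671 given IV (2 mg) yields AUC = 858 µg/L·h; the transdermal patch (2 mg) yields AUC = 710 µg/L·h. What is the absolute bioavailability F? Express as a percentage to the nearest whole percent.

F = 83%

F = (AUC_ev / D_ev) / (AUC_iv / D_iv)
  = (710/2) / (858/2)
  = 355 / 429 = 0.8275
  = 82.75%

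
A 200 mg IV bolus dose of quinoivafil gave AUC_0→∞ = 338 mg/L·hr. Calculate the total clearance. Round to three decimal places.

CL = 0.592 L/hr

CL = Dose_iv / AUC_0→∞
   = 200 / 338 = 0.591716 L/hr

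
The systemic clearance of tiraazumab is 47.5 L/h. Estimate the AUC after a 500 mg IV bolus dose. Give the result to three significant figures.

AUC_0→∞ = Dose_iv / CL
        = 500 / 47.5 = 10.5263 mg/L·h

AUC = 10.5 mg/L·h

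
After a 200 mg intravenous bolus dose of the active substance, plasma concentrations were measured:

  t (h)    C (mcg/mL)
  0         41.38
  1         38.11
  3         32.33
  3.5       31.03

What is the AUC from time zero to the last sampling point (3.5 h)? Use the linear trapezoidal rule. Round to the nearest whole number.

AUC = 126 mcg/mL·h

Trapezoidal AUC_0→3.5:
  [0→1]: (41.38+38.11)/2 × 1 = 39.745
  [1→3]: (38.11+32.33)/2 × 2 = 70.44
  [3→3.5]: (32.33+31.03)/2 × 0.5 = 15.84
  Sum = 126.025 mcg/mL·h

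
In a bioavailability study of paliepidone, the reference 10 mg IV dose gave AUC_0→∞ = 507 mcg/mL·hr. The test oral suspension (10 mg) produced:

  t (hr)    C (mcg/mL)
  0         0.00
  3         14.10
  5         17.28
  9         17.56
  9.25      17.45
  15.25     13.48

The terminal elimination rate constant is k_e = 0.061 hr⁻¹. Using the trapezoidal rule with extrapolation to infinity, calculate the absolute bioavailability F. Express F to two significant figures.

Trapezoidal AUC_0→15.25 (oral suspension):
  [0→3]: (0.00+14.10)/2 × 3 = 21.15
  [3→5]: (14.10+17.28)/2 × 2 = 31.38
  [5→9]: (17.28+17.56)/2 × 4 = 69.68
  [9→9.25]: (17.56+17.45)/2 × 0.25 = 4.37625
  [9.25→15.25]: (17.45+13.48)/2 × 6 = 92.79
  Sum = 219.37625 mcg/mL·hr
Tail: C_last/k_e = 13.48/0.061 = 220.984
AUC_0→∞ (oral suspension) = 219.37625 + 220.984 = 440.36025 mcg/mL·hr
F = (AUC_ev/D_ev)/(AUC_iv/D_iv) = (440.36025/10)/(507/10) = 44.036025/50.7 = 0.8686

F = 0.87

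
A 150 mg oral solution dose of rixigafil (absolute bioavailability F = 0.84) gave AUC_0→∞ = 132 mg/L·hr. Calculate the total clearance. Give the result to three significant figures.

CL = 0.955 L/hr

CL = F × Dose / AUC_0→∞
   = 0.84 × 150 / 132 = 0.954545 L/hr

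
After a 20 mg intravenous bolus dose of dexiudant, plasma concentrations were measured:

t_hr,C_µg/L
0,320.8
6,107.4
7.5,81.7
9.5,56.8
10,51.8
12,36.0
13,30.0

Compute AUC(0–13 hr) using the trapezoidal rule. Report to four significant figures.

AUC = 1713 µg/L·hr

Trapezoidal AUC_0→13:
  [0→6]: (320.8+107.4)/2 × 6 = 1284.6
  [6→7.5]: (107.4+81.7)/2 × 1.5 = 141.825
  [7.5→9.5]: (81.7+56.8)/2 × 2 = 138.5
  [9.5→10]: (56.8+51.8)/2 × 0.5 = 27.15
  [10→12]: (51.8+36.0)/2 × 2 = 87.8
  [12→13]: (36.0+30.0)/2 × 1 = 33.0
  Sum = 1712.875 µg/L·hr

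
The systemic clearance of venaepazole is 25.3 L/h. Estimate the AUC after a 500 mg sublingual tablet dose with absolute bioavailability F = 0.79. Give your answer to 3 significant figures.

AUC_0→∞ = F × Dose / CL
        = 0.79 × 500 / 25.3 = 15.6126 mg/L·h

AUC = 15.6 mg/L·h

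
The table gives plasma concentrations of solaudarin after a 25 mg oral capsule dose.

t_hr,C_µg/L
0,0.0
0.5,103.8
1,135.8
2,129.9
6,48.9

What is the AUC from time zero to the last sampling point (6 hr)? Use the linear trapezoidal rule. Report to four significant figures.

Trapezoidal AUC_0→6:
  [0→0.5]: (0.0+103.8)/2 × 0.5 = 25.95
  [0.5→1]: (103.8+135.8)/2 × 0.5 = 59.9
  [1→2]: (135.8+129.9)/2 × 1 = 132.85
  [2→6]: (129.9+48.9)/2 × 4 = 357.6
  Sum = 576.3 µg/L·hr

AUC = 576.3 µg/L·hr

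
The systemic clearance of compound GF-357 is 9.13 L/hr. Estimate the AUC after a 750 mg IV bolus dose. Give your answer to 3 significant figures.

AUC = 82.1 mg/L·hr

AUC_0→∞ = Dose_iv / CL
        = 750 / 9.13 = 82.1468 mg/L·hr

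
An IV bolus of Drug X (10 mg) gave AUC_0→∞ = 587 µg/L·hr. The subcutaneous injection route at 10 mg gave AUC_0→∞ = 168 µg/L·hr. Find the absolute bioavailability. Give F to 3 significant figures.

F = (AUC_ev / D_ev) / (AUC_iv / D_iv)
  = (168/10) / (587/10)
  = 16.8 / 58.7 = 0.2862

F = 0.286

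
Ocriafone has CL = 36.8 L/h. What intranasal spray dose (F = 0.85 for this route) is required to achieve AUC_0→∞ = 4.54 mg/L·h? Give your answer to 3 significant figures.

Dose = CL × AUC_0→∞ / F
     = 36.8 × 4.54 / 0.85 = 196.555 mg

Dose = 197 mg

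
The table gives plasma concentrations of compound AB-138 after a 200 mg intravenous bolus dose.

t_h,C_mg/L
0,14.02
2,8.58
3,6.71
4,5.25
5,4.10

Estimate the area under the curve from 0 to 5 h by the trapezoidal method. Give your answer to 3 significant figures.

Trapezoidal AUC_0→5:
  [0→2]: (14.02+8.58)/2 × 2 = 22.6
  [2→3]: (8.58+6.71)/2 × 1 = 7.645
  [3→4]: (6.71+5.25)/2 × 1 = 5.98
  [4→5]: (5.25+4.10)/2 × 1 = 4.675
  Sum = 40.9 mg/L·h

AUC = 40.9 mg/L·h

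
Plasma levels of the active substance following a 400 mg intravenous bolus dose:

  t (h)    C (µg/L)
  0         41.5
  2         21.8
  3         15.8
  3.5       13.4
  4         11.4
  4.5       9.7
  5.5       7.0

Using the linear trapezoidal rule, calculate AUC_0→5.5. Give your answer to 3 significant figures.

Trapezoidal AUC_0→5.5:
  [0→2]: (41.5+21.8)/2 × 2 = 63.3
  [2→3]: (21.8+15.8)/2 × 1 = 18.8
  [3→3.5]: (15.8+13.4)/2 × 0.5 = 7.3
  [3.5→4]: (13.4+11.4)/2 × 0.5 = 6.2
  [4→4.5]: (11.4+9.7)/2 × 0.5 = 5.275
  [4.5→5.5]: (9.7+7.0)/2 × 1 = 8.35
  Sum = 109.225 µg/L·h

AUC = 109 µg/L·h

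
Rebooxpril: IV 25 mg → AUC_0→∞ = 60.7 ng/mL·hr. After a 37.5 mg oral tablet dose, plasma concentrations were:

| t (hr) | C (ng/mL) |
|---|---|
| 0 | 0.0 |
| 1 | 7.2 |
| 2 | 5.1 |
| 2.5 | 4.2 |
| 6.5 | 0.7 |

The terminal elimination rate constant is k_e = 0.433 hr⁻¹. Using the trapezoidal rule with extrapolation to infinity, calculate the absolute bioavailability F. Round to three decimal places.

F = 0.258

Trapezoidal AUC_0→6.5 (oral tablet):
  [0→1]: (0.0+7.2)/2 × 1 = 3.6
  [1→2]: (7.2+5.1)/2 × 1 = 6.15
  [2→2.5]: (5.1+4.2)/2 × 0.5 = 2.325
  [2.5→6.5]: (4.2+0.7)/2 × 4 = 9.8
  Sum = 21.875 ng/mL·hr
Tail: C_last/k_e = 0.7/0.433 = 1.617
AUC_0→∞ (oral tablet) = 21.875 + 1.617 = 23.492 ng/mL·hr
F = (AUC_ev/D_ev)/(AUC_iv/D_iv) = (23.492/37.5)/(60.7/25) = 0.626453/2.428 = 0.2580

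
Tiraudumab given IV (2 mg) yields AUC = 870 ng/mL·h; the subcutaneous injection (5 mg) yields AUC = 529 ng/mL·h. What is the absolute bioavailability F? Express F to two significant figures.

F = (AUC_ev / D_ev) / (AUC_iv / D_iv)
  = (529/5) / (870/2)
  = 105.8 / 435 = 0.2432

F = 0.24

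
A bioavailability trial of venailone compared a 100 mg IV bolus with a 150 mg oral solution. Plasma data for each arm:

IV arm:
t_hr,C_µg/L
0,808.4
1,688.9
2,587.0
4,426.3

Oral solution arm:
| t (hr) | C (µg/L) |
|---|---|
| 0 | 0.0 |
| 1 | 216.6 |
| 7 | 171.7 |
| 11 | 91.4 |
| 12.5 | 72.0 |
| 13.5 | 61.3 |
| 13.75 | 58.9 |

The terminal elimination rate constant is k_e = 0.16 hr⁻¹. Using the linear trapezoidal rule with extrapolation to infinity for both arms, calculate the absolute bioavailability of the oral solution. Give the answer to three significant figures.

F = 0.312

Trapezoidal AUC_0→4 (IV):
  [0→1]: (808.4+688.9)/2 × 1 = 748.65
  [1→2]: (688.9+587.0)/2 × 1 = 637.95
  [2→4]: (587.0+426.3)/2 × 2 = 1013.3
  Sum = 2399.9 µg/L·hr
IV tail: 426.3/0.16 = 2664.375; AUC_iv,0→∞ = 2399.9 + 2664.375 = 5064.275 µg/L·hr
Trapezoidal AUC_0→13.75 (oral solution):
  [0→1]: (0.0+216.6)/2 × 1 = 108.3
  [1→7]: (216.6+171.7)/2 × 6 = 1164.9
  [7→11]: (171.7+91.4)/2 × 4 = 526.2
  [11→12.5]: (91.4+72.0)/2 × 1.5 = 122.55
  [12.5→13.5]: (72.0+61.3)/2 × 1 = 66.65
  [13.5→13.75]: (61.3+58.9)/2 × 0.25 = 15.025
  Sum = 2003.625 µg/L·hr
oral solution tail: 58.9/0.16 = 368.125; AUC_ev,0→∞ = 2003.625 + 368.125 = 2371.75 µg/L·hr
F = (AUC_ev/D_ev)/(AUC_iv/D_iv) = (2371.75/150)/(5064.275/100) = 15.8117/50.64275 = 0.3122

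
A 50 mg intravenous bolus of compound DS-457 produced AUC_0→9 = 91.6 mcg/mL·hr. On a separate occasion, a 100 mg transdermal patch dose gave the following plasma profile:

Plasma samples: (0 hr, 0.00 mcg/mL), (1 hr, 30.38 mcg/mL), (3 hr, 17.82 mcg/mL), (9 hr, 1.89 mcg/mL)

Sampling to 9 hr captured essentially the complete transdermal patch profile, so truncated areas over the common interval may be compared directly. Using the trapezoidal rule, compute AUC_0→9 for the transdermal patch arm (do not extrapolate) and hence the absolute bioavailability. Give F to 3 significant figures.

F = 0.669

Trapezoidal AUC_0→9 (transdermal patch):
  [0→1]: (0.00+30.38)/2 × 1 = 15.19
  [1→3]: (30.38+17.82)/2 × 2 = 48.2
  [3→9]: (17.82+1.89)/2 × 6 = 59.13
  Sum = 122.52 mcg/mL·hr
F = (AUC_ev/D_ev)/(AUC_iv/D_iv) = (122.52/100)/(91.6/50) = 1.2252/1.832 = 0.6688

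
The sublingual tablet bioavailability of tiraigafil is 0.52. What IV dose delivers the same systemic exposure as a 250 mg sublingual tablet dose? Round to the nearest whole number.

Systemic exposure from an extravascular dose = F × D_ev, so the equivalent IV dose is F × D_ev.
D_iv = F × D_ev = 0.52 × 250 = 130 mg

D_iv = 130 mg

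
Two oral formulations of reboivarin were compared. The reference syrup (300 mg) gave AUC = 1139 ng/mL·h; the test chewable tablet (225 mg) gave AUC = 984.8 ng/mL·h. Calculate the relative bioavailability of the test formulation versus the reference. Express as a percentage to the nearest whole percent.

F_rel = 115%

F_rel = (AUC_test/D_test) / (AUC_ref/D_ref)
      = (984.8/225) / (1139/300)
      = 4.37689 / 3.79667 = 1.1528 = 115.28%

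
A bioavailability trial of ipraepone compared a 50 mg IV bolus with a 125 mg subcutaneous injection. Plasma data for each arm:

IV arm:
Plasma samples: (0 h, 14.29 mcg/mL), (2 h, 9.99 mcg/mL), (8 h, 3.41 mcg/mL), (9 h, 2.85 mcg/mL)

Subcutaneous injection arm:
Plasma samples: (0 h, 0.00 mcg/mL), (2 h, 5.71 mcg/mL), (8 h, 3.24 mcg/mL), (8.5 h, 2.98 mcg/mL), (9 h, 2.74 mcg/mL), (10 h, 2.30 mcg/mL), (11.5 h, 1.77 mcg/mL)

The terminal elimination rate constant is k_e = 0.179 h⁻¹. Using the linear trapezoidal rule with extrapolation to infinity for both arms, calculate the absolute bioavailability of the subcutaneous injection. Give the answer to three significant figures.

F = 0.244

Trapezoidal AUC_0→9 (IV):
  [0→2]: (14.29+9.99)/2 × 2 = 24.28
  [2→8]: (9.99+3.41)/2 × 6 = 40.2
  [8→9]: (3.41+2.85)/2 × 1 = 3.13
  Sum = 67.61 mcg/mL·h
IV tail: 2.85/0.179 = 15.922; AUC_iv,0→∞ = 67.61 + 15.922 = 83.532 mcg/mL·h
Trapezoidal AUC_0→11.5 (subcutaneous injection):
  [0→2]: (0.00+5.71)/2 × 2 = 5.71
  [2→8]: (5.71+3.24)/2 × 6 = 26.85
  [8→8.5]: (3.24+2.98)/2 × 0.5 = 1.555
  [8.5→9]: (2.98+2.74)/2 × 0.5 = 1.43
  [9→10]: (2.74+2.30)/2 × 1 = 2.52
  [10→11.5]: (2.30+1.77)/2 × 1.5 = 3.0525
  Sum = 41.1175 mcg/mL·h
subcutaneous injection tail: 1.77/0.179 = 9.888; AUC_ev,0→∞ = 41.1175 + 9.888 = 51.0055 mcg/mL·h
F = (AUC_ev/D_ev)/(AUC_iv/D_iv) = (51.0055/125)/(83.532/50) = 0.408044/1.67064 = 0.2442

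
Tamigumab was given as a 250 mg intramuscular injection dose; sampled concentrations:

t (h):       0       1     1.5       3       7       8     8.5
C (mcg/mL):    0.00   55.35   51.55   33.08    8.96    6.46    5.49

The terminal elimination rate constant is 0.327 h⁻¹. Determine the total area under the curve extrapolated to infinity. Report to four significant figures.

AUC = 229.4 mcg/mL·h

Trapezoidal AUC_0→8.5:
  [0→1]: (0.00+55.35)/2 × 1 = 27.675
  [1→1.5]: (55.35+51.55)/2 × 0.5 = 26.725
  [1.5→3]: (51.55+33.08)/2 × 1.5 = 63.4725
  [3→7]: (33.08+8.96)/2 × 4 = 84.08
  [7→8]: (8.96+6.46)/2 × 1 = 7.71
  [8→8.5]: (6.46+5.49)/2 × 0.5 = 2.9875
  Sum = 212.65 mcg/mL·h
Extrapolated tail: C_last / k_e = 5.49 / 0.327 = 16.789
AUC_0→∞ = 212.65 + 16.789 = 229.439 mcg/mL·h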